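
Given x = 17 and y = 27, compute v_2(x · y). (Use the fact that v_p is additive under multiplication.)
v_2(459) = 0

v_p(x) = 0 (factor: 17 = 2^0 · 17); v_p(y) = 0 (factor: 27 = 2^0 · 27). Additivity: v_p(xy) = v_p(x) + v_p(y) = 0 + 0 = 0. (Direct check: xy = 459 = 2^0 · (459).)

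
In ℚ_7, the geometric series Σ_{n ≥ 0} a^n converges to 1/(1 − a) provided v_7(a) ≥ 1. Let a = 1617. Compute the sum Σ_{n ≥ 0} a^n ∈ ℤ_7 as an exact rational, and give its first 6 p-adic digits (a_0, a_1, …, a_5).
Σ a^n = 1/(1 − a) = -1/1616;  first 6 digits = (1, 0, 5, 4, 4, 1)

v_7(a) = 2 ≥ 1, so the series converges in ℤ_7 to 1/(1 − a) = 1/(1 − 1617) = -1/1616. Expand this rational in ℤ_7: compute digits iteratively via d_i = x_i mod 7, x_{i+1} = (x_i − d_i)/7. The first 6 digits are (1, 0, 5, 4, 4, 1).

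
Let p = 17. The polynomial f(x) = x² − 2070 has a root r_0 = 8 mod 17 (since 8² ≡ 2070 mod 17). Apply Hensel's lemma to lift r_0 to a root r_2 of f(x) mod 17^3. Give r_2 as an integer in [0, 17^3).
r_2 = 3493 (mod 4913)

Hensel's recurrence: r_{i+1} = r_i − f(r_i)·(f′(r_i))^{-1} mod 17^{i+2}, with f′(x) = 2x. Iterate:
  r_0 = 8 (mod 17)
  r_1 = 25 (mod 289)
  r_2 = 3493 (mod 4913)
Final: r_2 = 3493, and one checks f(r_2) ≡ 0 mod 17^3.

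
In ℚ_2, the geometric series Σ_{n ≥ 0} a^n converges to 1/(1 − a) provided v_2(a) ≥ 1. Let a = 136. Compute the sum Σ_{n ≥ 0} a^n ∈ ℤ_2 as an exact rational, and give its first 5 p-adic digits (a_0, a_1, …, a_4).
Σ a^n = 1/(1 − a) = -1/135;  first 5 digits = (1, 0, 0, 1, 0)

v_2(a) = 3 ≥ 1, so the series converges in ℤ_2 to 1/(1 − a) = 1/(1 − 136) = -1/135. Expand this rational in ℤ_2: compute digits iteratively via d_i = x_i mod 2, x_{i+1} = (x_i − d_i)/2. The first 5 digits are (1, 0, 0, 1, 0).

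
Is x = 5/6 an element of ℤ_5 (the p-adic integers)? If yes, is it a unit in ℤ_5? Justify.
x ∈ ℤ_5 but not a unit; v_5(x) = 1 > 0

ℤ_5 = {x ∈ ℚ_5 : v_5(x) ≥ 0} and ℤ_5^× = {x ∈ ℤ_5 : v_5(x) = 0}. Here v_5(5/6) = v_5(num) − v_5(den) = 1; compare against these criteria.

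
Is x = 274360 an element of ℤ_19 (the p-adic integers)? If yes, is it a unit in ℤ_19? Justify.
x ∈ ℤ_19 but not a unit; v_19(x) = 3 > 0

ℤ_19 = {x ∈ ℚ_19 : v_19(x) ≥ 0} and ℤ_19^× = {x ∈ ℤ_19 : v_19(x) = 0}. Here v_19(274360) = v_19(num) − v_19(den) = 3; compare against these criteria.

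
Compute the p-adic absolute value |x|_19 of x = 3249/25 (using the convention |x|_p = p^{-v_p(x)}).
|3249/25|_19 = 1/361

Step 1 — compute v_19(x) by factoring powers of 19 out of the numerator and denominator: v_19(3249/25) = 2. Step 2 — apply |x|_p = p^{-v_p(x)} = 19^{-2} = 1/361.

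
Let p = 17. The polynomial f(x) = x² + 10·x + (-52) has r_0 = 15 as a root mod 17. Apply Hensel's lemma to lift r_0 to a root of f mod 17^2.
r_1 = 202 (mod 289)

Hensel: r_{i+1} = r_i − f(r_i)·(f′(r_i))^{-1} mod 17^{i+2}, f′(x) = 2x + 10. Iterate:
  r_0 = 15 (mod 17)
  r_1 = 202 (mod 289)
Final: r = 202 satisfies f(r) ≡ 0 mod 17^2.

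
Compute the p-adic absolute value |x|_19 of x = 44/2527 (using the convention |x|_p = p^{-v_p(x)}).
|44/2527|_19 = 361

Step 1 — compute v_19(x) by factoring powers of 19 out of the numerator and denominator: v_19(44/2527) = -2. Step 2 — apply |x|_p = p^{-v_p(x)} = 19^{2} = 361.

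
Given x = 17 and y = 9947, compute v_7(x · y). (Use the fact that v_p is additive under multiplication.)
v_7(169099) = 3

v_p(x) = 0 (factor: 17 = 7^0 · 17); v_p(y) = 3 (factor: 9947 = 7^3 · 29). Additivity: v_p(xy) = v_p(x) + v_p(y) = 0 + 3 = 3. (Direct check: xy = 169099 = 7^3 · (493).)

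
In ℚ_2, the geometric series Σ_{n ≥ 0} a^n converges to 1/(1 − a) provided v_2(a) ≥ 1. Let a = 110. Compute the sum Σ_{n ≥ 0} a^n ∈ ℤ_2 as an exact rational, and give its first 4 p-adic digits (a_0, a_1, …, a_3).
Σ a^n = 1/(1 − a) = -1/109;  first 4 digits = (1, 1, 0, 1)

v_2(a) = 1 ≥ 1, so the series converges in ℤ_2 to 1/(1 − a) = 1/(1 − 110) = -1/109. Expand this rational in ℤ_2: compute digits iteratively via d_i = x_i mod 2, x_{i+1} = (x_i − d_i)/2. The first 4 digits are (1, 1, 0, 1).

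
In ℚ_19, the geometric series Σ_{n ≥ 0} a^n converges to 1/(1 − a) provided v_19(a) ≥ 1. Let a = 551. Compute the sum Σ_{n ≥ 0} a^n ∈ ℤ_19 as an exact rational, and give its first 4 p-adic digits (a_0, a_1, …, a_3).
Σ a^n = 1/(1 − a) = -1/550;  first 4 digits = (1, 10, 6, 18)

v_19(a) = 1 ≥ 1, so the series converges in ℤ_19 to 1/(1 − a) = 1/(1 − 551) = -1/550. Expand this rational in ℤ_19: compute digits iteratively via d_i = x_i mod 19, x_{i+1} = (x_i − d_i)/19. The first 4 digits are (1, 10, 6, 18).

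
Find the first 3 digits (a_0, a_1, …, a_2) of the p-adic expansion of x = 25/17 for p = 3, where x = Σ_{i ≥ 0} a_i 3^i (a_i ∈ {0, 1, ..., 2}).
(a_0, …, a_2) = (2, 0, 1)

v_3(25/17) = 0 (numerator and denominator both coprime to 3), so x ∈ ℤ_3^×. Compute digits iteratively via a_i = x_i mod 3, x_{i+1} = (x_i − a_i)/3, with x_0 = x:
  x_0 = 25/17;  a_0 = 2;  x_1 = (x_0 − 2)/3 = -3/17
  x_1 = -3/17;  a_1 = 0;  x_2 = (x_1 − 0)/3 = -1/17
  x_2 = -1/17;  a_2 = 1;  x_3 = (x_2 − 1)/3 = -6/17
Digits: (2, 0, 1).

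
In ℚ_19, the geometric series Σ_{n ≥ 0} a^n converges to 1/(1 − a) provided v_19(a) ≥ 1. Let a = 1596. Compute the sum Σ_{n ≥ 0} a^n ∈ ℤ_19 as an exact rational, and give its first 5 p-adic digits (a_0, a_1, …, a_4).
Σ a^n = 1/(1 − a) = -1/1595;  first 5 digits = (1, 8, 11, 9, 8)

v_19(a) = 1 ≥ 1, so the series converges in ℤ_19 to 1/(1 − a) = 1/(1 − 1596) = -1/1595. Expand this rational in ℤ_19: compute digits iteratively via d_i = x_i mod 19, x_{i+1} = (x_i − d_i)/19. The first 5 digits are (1, 8, 11, 9, 8).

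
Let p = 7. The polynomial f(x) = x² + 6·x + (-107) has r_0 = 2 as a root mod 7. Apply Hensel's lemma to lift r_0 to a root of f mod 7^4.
r_3 = 2221 (mod 2401)

Hensel: r_{i+1} = r_i − f(r_i)·(f′(r_i))^{-1} mod 7^{i+2}, f′(x) = 2x + 6. Iterate:
  r_0 = 2 (mod 7)
  r_1 = 16 (mod 49)
  r_2 = 163 (mod 343)
  r_3 = 2221 (mod 2401)
Final: r = 2221 satisfies f(r) ≡ 0 mod 7^4.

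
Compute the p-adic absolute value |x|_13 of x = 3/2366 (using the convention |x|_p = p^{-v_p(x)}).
|3/2366|_13 = 169

Step 1 — compute v_13(x) by factoring powers of 13 out of the numerator and denominator: v_13(3/2366) = -2. Step 2 — apply |x|_p = p^{-v_p(x)} = 13^{2} = 169.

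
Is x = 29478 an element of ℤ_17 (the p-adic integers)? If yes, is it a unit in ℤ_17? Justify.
x ∈ ℤ_17 but not a unit; v_17(x) = 3 > 0

ℤ_17 = {x ∈ ℚ_17 : v_17(x) ≥ 0} and ℤ_17^× = {x ∈ ℤ_17 : v_17(x) = 0}. Here v_17(29478) = v_17(num) − v_17(den) = 3; compare against these criteria.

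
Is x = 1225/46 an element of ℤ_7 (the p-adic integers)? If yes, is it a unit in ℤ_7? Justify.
x ∈ ℤ_7 but not a unit; v_7(x) = 2 > 0

ℤ_7 = {x ∈ ℚ_7 : v_7(x) ≥ 0} and ℤ_7^× = {x ∈ ℤ_7 : v_7(x) = 0}. Here v_7(1225/46) = v_7(num) − v_7(den) = 2; compare against these criteria.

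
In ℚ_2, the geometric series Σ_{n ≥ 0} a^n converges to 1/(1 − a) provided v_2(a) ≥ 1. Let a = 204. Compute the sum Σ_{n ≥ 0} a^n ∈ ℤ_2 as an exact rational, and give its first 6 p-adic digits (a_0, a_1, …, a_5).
Σ a^n = 1/(1 − a) = -1/203;  first 6 digits = (1, 0, 1, 1, 1, 0)

v_2(a) = 2 ≥ 1, so the series converges in ℤ_2 to 1/(1 − a) = 1/(1 − 204) = -1/203. Expand this rational in ℤ_2: compute digits iteratively via d_i = x_i mod 2, x_{i+1} = (x_i − d_i)/2. The first 6 digits are (1, 0, 1, 1, 1, 0).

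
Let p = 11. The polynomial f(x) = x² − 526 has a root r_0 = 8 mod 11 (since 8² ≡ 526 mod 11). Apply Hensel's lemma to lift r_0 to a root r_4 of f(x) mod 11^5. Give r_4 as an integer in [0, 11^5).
r_4 = 124198 (mod 161051)

Hensel's recurrence: r_{i+1} = r_i − f(r_i)·(f′(r_i))^{-1} mod 11^{i+2}, with f′(x) = 2x. Iterate:
  r_0 = 8 (mod 11)
  r_1 = 52 (mod 121)
  r_2 = 415 (mod 1331)
  r_3 = 7070 (mod 14641)
  r_4 = 124198 (mod 161051)
Final: r_4 = 124198, and one checks f(r_4) ≡ 0 mod 11^5.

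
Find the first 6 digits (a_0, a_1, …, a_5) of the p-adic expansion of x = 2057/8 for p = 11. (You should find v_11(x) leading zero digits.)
(a_0, …, a_5) = (0, 0, 9, 9, 6, 9)

v_11(2057/8) = 2, so a_0 = ... = a_1 = 0. Factor out: x = 11^2 · u with u = 17/8 a unit in ℤ_11. Expand u iteratively via a_{v+i} = u_i mod 11, u_{i+1} = (u_i − a_{v+i})/11:
  u_0 = 17/8;  a_2 = 9;  u_1 = (u_0 − 9)/11 = -5/8
  u_1 = -5/8;  a_3 = 9;  u_2 = (u_1 − 9)/11 = -7/8
  u_2 = -7/8;  a_4 = 6;  u_3 = (u_2 − 6)/11 = -5/8
  u_3 = -5/8;  a_5 = 9;  u_4 = (u_3 − 9)/11 = -7/8
Digits: (0, 0, 9, 9, 6, 9).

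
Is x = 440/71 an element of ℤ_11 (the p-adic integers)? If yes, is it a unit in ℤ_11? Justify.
x ∈ ℤ_11 but not a unit; v_11(x) = 1 > 0

ℤ_11 = {x ∈ ℚ_11 : v_11(x) ≥ 0} and ℤ_11^× = {x ∈ ℤ_11 : v_11(x) = 0}. Here v_11(440/71) = v_11(num) − v_11(den) = 1; compare against these criteria.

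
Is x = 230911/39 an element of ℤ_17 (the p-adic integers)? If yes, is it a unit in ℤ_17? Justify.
x ∈ ℤ_17 but not a unit; v_17(x) = 3 > 0

ℤ_17 = {x ∈ ℚ_17 : v_17(x) ≥ 0} and ℤ_17^× = {x ∈ ℤ_17 : v_17(x) = 0}. Here v_17(230911/39) = v_17(num) − v_17(den) = 3; compare against these criteria.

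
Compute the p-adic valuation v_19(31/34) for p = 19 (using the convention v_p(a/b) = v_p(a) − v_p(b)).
v_19(31/34) = 0

Factor powers of 19 from the numerator and denominator of the reduced fraction: 31 = 19^0 · 31 and 34 = 19^0 · 34. Apply v_p(a/b) = v_p(a) − v_p(b): v_19(31/34) = 0 − 0 = 0.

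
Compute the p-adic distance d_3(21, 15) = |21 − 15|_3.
d_3(21, 15) = 1/3

Step 1 — x − y = 21 − 15 = 6. Step 2 — v_3(6) = 1 (factor: 6 = (3^1 · 2); the sign does not affect v_p). Step 3 — |x − y|_3 = 3^{-1} = 1/3.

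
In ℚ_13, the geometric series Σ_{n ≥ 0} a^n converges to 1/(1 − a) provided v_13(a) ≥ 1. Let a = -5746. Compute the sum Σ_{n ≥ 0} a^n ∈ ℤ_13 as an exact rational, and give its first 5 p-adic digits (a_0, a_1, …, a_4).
Σ a^n = 1/(1 − a) = 1/5747;  first 5 digits = (1, 0, 5, 10, 11)

v_13(a) = 2 ≥ 1, so the series converges in ℤ_13 to 1/(1 − a) = 1/(1 − (-5746)) = 1/5747. Expand this rational in ℤ_13: compute digits iteratively via d_i = x_i mod 13, x_{i+1} = (x_i − d_i)/13. The first 5 digits are (1, 0, 5, 10, 11).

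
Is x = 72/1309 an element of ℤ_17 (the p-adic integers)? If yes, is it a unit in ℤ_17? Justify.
x ∉ ℤ_17 (v_17(x) = -1 < 0)

ℤ_17 = {x ∈ ℚ_17 : v_17(x) ≥ 0} and ℤ_17^× = {x ∈ ℤ_17 : v_17(x) = 0}. Here v_17(72/1309) = v_17(num) − v_17(den) = -1; compare against these criteria.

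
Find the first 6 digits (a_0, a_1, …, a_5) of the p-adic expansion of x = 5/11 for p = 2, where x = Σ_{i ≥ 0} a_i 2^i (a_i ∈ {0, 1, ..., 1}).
(a_0, …, a_5) = (1, 1, 1, 1, 0, 1)

v_2(5/11) = 0 (numerator and denominator both coprime to 2), so x ∈ ℤ_2^×. Compute digits iteratively via a_i = x_i mod 2, x_{i+1} = (x_i − a_i)/2, with x_0 = x:
  x_0 = 5/11;  a_0 = 1;  x_1 = (x_0 − 1)/2 = -3/11
  x_1 = -3/11;  a_1 = 1;  x_2 = (x_1 − 1)/2 = -7/11
  x_2 = -7/11;  a_2 = 1;  x_3 = (x_2 − 1)/2 = -9/11
  x_3 = -9/11;  a_3 = 1;  x_4 = (x_3 − 1)/2 = -10/11
  x_4 = -10/11;  a_4 = 0;  x_5 = (x_4 − 0)/2 = -5/11
  x_5 = -5/11;  a_5 = 1;  x_6 = (x_5 − 1)/2 = -8/11
Digits: (1, 1, 1, 1, 0, 1).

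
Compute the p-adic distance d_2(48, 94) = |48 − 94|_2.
d_2(48, 94) = 1/2

Step 1 — x − y = 48 − 94 = -46. Step 2 — v_2(-46) = 1 (factor: -46 = −(2^1 · 23); the sign does not affect v_p). Step 3 — |x − y|_2 = 2^{-1} = 1/2.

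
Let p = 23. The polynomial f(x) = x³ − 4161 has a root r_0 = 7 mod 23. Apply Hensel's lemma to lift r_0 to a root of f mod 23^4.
r_3 = 169241 (mod 279841)

Hensel: r_{i+1} = r_i − f(r_i)/f′(r_i) mod 23^{i+2}, where f′(x) = 3x². Iterate:
  r_0 = 7 (mod 23)
  r_1 = 490 (mod 529)
  r_2 = 11070 (mod 12167)
  r_3 = 169241 (mod 279841)
Final: r = 169241 with f(r) ≡ 0 mod 23^4.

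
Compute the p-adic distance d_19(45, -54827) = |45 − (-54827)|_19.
d_19(45, -54827) = 1/6859

Step 1 — x − y = 45 − (-54827) = 54872. Step 2 — v_19(54872) = 3 (factor: 54872 = (19^3 · 8); the sign does not affect v_p). Step 3 — |x − y|_19 = 19^{-3} = 1/6859.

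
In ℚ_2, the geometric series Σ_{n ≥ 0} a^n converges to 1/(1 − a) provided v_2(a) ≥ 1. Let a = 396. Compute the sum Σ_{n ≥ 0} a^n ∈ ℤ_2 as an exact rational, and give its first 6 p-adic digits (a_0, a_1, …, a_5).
Σ a^n = 1/(1 − a) = -1/395;  first 6 digits = (1, 0, 1, 1, 1, 0)

v_2(a) = 2 ≥ 1, so the series converges in ℤ_2 to 1/(1 − a) = 1/(1 − 396) = -1/395. Expand this rational in ℤ_2: compute digits iteratively via d_i = x_i mod 2, x_{i+1} = (x_i − d_i)/2. The first 6 digits are (1, 0, 1, 1, 1, 0).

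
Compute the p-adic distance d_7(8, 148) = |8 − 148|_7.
d_7(8, 148) = 1/7

Step 1 — x − y = 8 − 148 = -140. Step 2 — v_7(-140) = 1 (factor: -140 = −(7^1 · 20); the sign does not affect v_p). Step 3 — |x − y|_7 = 7^{-1} = 1/7.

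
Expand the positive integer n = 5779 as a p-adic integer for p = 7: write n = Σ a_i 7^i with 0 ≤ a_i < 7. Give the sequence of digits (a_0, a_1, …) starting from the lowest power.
(a_0, a_1, …) = (4, 6, 5, 2, 2)

Repeated division by 7 gives the digits low-to-high: 5779 = 4 + 6·7^1 + 5·7^2 + 2·7^3 + 2·7^4. Digit sequence: (4, 6, 5, 2, 2).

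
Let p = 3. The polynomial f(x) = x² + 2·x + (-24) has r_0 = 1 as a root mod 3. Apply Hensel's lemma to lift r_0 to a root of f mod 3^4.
r_3 = 4 (mod 81)

Hensel: r_{i+1} = r_i − f(r_i)·(f′(r_i))^{-1} mod 3^{i+2}, f′(x) = 2x + 2. Iterate:
  r_0 = 1 (mod 3)
  r_1 = 4 (mod 9)
  r_2 = 4 (mod 27)
  r_3 = 4 (mod 81)
Final: r = 4 satisfies f(r) ≡ 0 mod 3^4.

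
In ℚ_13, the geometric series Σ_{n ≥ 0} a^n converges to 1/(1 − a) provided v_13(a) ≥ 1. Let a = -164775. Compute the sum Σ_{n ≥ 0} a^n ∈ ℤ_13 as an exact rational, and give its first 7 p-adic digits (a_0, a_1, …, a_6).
Σ a^n = 1/(1 − a) = 1/164776;  first 7 digits = (1, 0, 0, 3, 7, 12, 8)

v_13(a) = 3 ≥ 1, so the series converges in ℤ_13 to 1/(1 − a) = 1/(1 − (-164775)) = 1/164776. Expand this rational in ℤ_13: compute digits iteratively via d_i = x_i mod 13, x_{i+1} = (x_i − d_i)/13. The first 7 digits are (1, 0, 0, 3, 7, 12, 8).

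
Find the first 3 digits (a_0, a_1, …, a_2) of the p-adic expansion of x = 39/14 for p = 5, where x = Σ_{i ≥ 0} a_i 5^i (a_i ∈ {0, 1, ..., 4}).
(a_0, …, a_2) = (1, 0, 4)

v_5(39/14) = 0 (numerator and denominator both coprime to 5), so x ∈ ℤ_5^×. Compute digits iteratively via a_i = x_i mod 5, x_{i+1} = (x_i − a_i)/5, with x_0 = x:
  x_0 = 39/14;  a_0 = 1;  x_1 = (x_0 − 1)/5 = 5/14
  x_1 = 5/14;  a_1 = 0;  x_2 = (x_1 − 0)/5 = 1/14
  x_2 = 1/14;  a_2 = 4;  x_3 = (x_2 − 4)/5 = -11/14
Digits: (1, 0, 4).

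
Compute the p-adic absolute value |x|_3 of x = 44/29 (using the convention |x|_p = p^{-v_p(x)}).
|44/29|_3 = 1

Step 1 — compute v_3(x) by factoring powers of 3 out of the numerator and denominator: v_3(44/29) = 0. Step 2 — apply |x|_p = p^{-v_p(x)} = 3^{0} = 1.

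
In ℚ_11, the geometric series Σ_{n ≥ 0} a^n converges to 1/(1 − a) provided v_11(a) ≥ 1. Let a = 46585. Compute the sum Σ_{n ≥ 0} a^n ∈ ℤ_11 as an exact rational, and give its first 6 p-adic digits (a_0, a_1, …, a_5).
Σ a^n = 1/(1 − a) = -1/46584;  first 6 digits = (1, 0, 0, 2, 3, 0)

v_11(a) = 3 ≥ 1, so the series converges in ℤ_11 to 1/(1 − a) = 1/(1 − 46585) = -1/46584. Expand this rational in ℤ_11: compute digits iteratively via d_i = x_i mod 11, x_{i+1} = (x_i − d_i)/11. The first 6 digits are (1, 0, 0, 2, 3, 0).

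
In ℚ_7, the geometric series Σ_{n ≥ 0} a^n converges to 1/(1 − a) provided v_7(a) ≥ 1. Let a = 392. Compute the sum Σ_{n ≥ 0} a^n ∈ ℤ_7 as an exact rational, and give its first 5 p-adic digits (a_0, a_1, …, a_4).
Σ a^n = 1/(1 − a) = -1/391;  first 5 digits = (1, 0, 1, 1, 1)

v_7(a) = 2 ≥ 1, so the series converges in ℤ_7 to 1/(1 − a) = 1/(1 − 392) = -1/391. Expand this rational in ℤ_7: compute digits iteratively via d_i = x_i mod 7, x_{i+1} = (x_i − d_i)/7. The first 5 digits are (1, 0, 1, 1, 1).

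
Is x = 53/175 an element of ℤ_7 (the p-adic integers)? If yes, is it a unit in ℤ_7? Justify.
x ∉ ℤ_7 (v_7(x) = -1 < 0)

ℤ_7 = {x ∈ ℚ_7 : v_7(x) ≥ 0} and ℤ_7^× = {x ∈ ℤ_7 : v_7(x) = 0}. Here v_7(53/175) = v_7(num) − v_7(den) = -1; compare against these criteria.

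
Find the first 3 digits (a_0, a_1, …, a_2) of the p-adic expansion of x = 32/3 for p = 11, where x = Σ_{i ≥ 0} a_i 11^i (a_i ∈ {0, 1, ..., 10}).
(a_0, …, a_2) = (7, 4, 7)

v_11(32/3) = 0 (numerator and denominator both coprime to 11), so x ∈ ℤ_11^×. Compute digits iteratively via a_i = x_i mod 11, x_{i+1} = (x_i − a_i)/11, with x_0 = x:
  x_0 = 32/3;  a_0 = 7;  x_1 = (x_0 − 7)/11 = 1/3
  x_1 = 1/3;  a_1 = 4;  x_2 = (x_1 − 4)/11 = -1/3
  x_2 = -1/3;  a_2 = 7;  x_3 = (x_2 − 7)/11 = -2/3
Digits: (7, 4, 7).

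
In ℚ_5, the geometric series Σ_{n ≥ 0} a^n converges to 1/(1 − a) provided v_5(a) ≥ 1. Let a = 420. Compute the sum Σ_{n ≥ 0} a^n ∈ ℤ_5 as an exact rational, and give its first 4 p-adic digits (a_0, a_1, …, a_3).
Σ a^n = 1/(1 − a) = -1/419;  first 4 digits = (1, 4, 2, 3)

v_5(a) = 1 ≥ 1, so the series converges in ℤ_5 to 1/(1 − a) = 1/(1 − 420) = -1/419. Expand this rational in ℤ_5: compute digits iteratively via d_i = x_i mod 5, x_{i+1} = (x_i − d_i)/5. The first 4 digits are (1, 4, 2, 3).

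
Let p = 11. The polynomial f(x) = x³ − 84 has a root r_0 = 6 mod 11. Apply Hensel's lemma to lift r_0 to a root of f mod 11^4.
r_3 = 4307 (mod 14641)

Hensel: r_{i+1} = r_i − f(r_i)/f′(r_i) mod 11^{i+2}, where f′(x) = 3x². Iterate:
  r_0 = 6 (mod 11)
  r_1 = 72 (mod 121)
  r_2 = 314 (mod 1331)
  r_3 = 4307 (mod 14641)
Final: r = 4307 with f(r) ≡ 0 mod 11^4.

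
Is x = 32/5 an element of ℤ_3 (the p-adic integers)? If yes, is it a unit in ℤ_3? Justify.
x ∈ ℤ_3^× (unit); v_3(x) = 0

ℤ_3 = {x ∈ ℚ_3 : v_3(x) ≥ 0} and ℤ_3^× = {x ∈ ℤ_3 : v_3(x) = 0}. Here v_3(32/5) = v_3(num) − v_3(den) = 0; compare against these criteria.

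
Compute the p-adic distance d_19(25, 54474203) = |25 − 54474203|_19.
d_19(25, 54474203) = 1/2476099

Step 1 — x − y = 25 − 54474203 = -54474178. Step 2 — v_19(-54474178) = 5 (factor: -54474178 = −(19^5 · 22); the sign does not affect v_p). Step 3 — |x − y|_19 = 19^{-5} = 1/2476099.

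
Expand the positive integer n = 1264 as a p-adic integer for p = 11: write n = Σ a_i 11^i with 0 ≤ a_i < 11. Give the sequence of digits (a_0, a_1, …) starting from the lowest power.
(a_0, a_1, …) = (10, 4, 10)

Repeated division by 11 gives the digits low-to-high: 1264 = 10 + 4·11^1 + 10·11^2. Digit sequence: (10, 4, 10).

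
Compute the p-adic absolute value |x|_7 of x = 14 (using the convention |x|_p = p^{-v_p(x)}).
|14|_7 = 1/7

Step 1 — compute v_7(x) by factoring powers of 7 out of the numerator and denominator: v_7(14) = 1. Step 2 — apply |x|_p = p^{-v_p(x)} = 7^{-1} = 1/7.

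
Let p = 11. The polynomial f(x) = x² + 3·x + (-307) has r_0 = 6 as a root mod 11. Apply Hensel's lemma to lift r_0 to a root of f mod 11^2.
r_1 = 39 (mod 121)

Hensel: r_{i+1} = r_i − f(r_i)·(f′(r_i))^{-1} mod 11^{i+2}, f′(x) = 2x + 3. Iterate:
  r_0 = 6 (mod 11)
  r_1 = 39 (mod 121)
Final: r = 39 satisfies f(r) ≡ 0 mod 11^2.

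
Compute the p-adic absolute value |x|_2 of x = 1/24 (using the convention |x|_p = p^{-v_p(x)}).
|1/24|_2 = 8

Step 1 — compute v_2(x) by factoring powers of 2 out of the numerator and denominator: v_2(1/24) = -3. Step 2 — apply |x|_p = p^{-v_p(x)} = 2^{3} = 8.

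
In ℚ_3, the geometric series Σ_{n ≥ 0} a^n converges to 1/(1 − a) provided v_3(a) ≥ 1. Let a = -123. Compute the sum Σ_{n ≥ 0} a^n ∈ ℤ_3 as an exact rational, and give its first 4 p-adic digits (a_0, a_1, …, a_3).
Σ a^n = 1/(1 − a) = 1/124;  first 4 digits = (1, 1, 2, 1)

v_3(a) = 1 ≥ 1, so the series converges in ℤ_3 to 1/(1 − a) = 1/(1 − (-123)) = 1/124. Expand this rational in ℤ_3: compute digits iteratively via d_i = x_i mod 3, x_{i+1} = (x_i − d_i)/3. The first 4 digits are (1, 1, 2, 1).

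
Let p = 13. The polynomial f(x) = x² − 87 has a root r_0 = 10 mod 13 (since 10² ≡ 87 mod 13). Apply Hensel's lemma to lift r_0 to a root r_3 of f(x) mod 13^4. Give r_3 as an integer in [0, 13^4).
r_3 = 6237 (mod 28561)

Hensel's recurrence: r_{i+1} = r_i − f(r_i)·(f′(r_i))^{-1} mod 13^{i+2}, with f′(x) = 2x. Iterate:
  r_0 = 10 (mod 13)
  r_1 = 153 (mod 169)
  r_2 = 1843 (mod 2197)
  r_3 = 6237 (mod 28561)
Final: r_3 = 6237, and one checks f(r_3) ≡ 0 mod 13^4.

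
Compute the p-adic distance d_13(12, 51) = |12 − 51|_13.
d_13(12, 51) = 1/13

Step 1 — x − y = 12 − 51 = -39. Step 2 — v_13(-39) = 1 (factor: -39 = −(13^1 · 3); the sign does not affect v_p). Step 3 — |x − y|_13 = 13^{-1} = 1/13.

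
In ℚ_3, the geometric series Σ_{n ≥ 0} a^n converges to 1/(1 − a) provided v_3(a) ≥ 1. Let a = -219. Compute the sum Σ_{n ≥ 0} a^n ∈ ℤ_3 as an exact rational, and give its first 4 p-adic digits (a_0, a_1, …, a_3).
Σ a^n = 1/(1 − a) = 1/220;  first 4 digits = (1, 2, 0, 0)

v_3(a) = 1 ≥ 1, so the series converges in ℤ_3 to 1/(1 − a) = 1/(1 − (-219)) = 1/220. Expand this rational in ℤ_3: compute digits iteratively via d_i = x_i mod 3, x_{i+1} = (x_i − d_i)/3. The first 4 digits are (1, 2, 0, 0).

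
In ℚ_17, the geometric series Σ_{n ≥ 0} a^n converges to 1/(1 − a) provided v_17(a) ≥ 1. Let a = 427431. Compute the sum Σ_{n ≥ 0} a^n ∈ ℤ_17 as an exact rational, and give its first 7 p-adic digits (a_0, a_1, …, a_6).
Σ a^n = 1/(1 − a) = -1/427430;  first 7 digits = (1, 0, 0, 2, 5, 0, 4)

v_17(a) = 3 ≥ 1, so the series converges in ℤ_17 to 1/(1 − a) = 1/(1 − 427431) = -1/427430. Expand this rational in ℤ_17: compute digits iteratively via d_i = x_i mod 17, x_{i+1} = (x_i − d_i)/17. The first 7 digits are (1, 0, 0, 2, 5, 0, 4).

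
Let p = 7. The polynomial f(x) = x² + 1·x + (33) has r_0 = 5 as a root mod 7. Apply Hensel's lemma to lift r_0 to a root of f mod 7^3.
r_2 = 271 (mod 343)

Hensel: r_{i+1} = r_i − f(r_i)·(f′(r_i))^{-1} mod 7^{i+2}, f′(x) = 2x + 1. Iterate:
  r_0 = 5 (mod 7)
  r_1 = 26 (mod 49)
  r_2 = 271 (mod 343)
Final: r = 271 satisfies f(r) ≡ 0 mod 7^3.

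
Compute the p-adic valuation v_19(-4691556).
v_19(-4691556) = 4

v_19(n) is the largest exponent k such that 19^k divides n. Factor out: -4691556 = -19^4 · 36. (Sign doesn't affect v_p.) So v_19(-4691556) = 4.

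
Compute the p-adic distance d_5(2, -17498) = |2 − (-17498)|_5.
d_5(2, -17498) = 1/625

Step 1 — x − y = 2 − (-17498) = 17500. Step 2 — v_5(17500) = 4 (factor: 17500 = (5^4 · 28); the sign does not affect v_p). Step 3 — |x − y|_5 = 5^{-4} = 1/625.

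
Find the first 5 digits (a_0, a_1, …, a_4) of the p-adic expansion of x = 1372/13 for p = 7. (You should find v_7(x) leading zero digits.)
(a_0, …, a_4) = (0, 0, 0, 3, 5)

v_7(1372/13) = 3, so a_0 = ... = a_2 = 0. Factor out: x = 7^3 · u with u = 4/13 a unit in ℤ_7. Expand u iteratively via a_{v+i} = u_i mod 7, u_{i+1} = (u_i − a_{v+i})/7:
  u_0 = 4/13;  a_3 = 3;  u_1 = (u_0 − 3)/7 = -5/13
  u_1 = -5/13;  a_4 = 5;  u_2 = (u_1 − 5)/7 = -10/13
Digits: (0, 0, 0, 3, 5).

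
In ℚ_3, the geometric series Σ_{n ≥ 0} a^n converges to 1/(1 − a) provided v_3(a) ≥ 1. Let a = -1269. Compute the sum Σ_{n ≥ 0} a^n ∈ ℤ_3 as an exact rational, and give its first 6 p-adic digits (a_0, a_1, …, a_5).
Σ a^n = 1/(1 − a) = 1/1270;  first 6 digits = (1, 0, 0, 1, 2, 0)

v_3(a) = 3 ≥ 1, so the series converges in ℤ_3 to 1/(1 − a) = 1/(1 − (-1269)) = 1/1270. Expand this rational in ℤ_3: compute digits iteratively via d_i = x_i mod 3, x_{i+1} = (x_i − d_i)/3. The first 6 digits are (1, 0, 0, 1, 2, 0).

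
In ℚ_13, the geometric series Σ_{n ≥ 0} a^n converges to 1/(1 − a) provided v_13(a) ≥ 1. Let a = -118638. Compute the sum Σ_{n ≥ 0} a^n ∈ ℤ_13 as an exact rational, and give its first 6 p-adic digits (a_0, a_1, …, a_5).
Σ a^n = 1/(1 − a) = 1/118639;  first 6 digits = (1, 0, 0, 11, 8, 12)

v_13(a) = 3 ≥ 1, so the series converges in ℤ_13 to 1/(1 − a) = 1/(1 − (-118638)) = 1/118639. Expand this rational in ℤ_13: compute digits iteratively via d_i = x_i mod 13, x_{i+1} = (x_i − d_i)/13. The first 6 digits are (1, 0, 0, 11, 8, 12).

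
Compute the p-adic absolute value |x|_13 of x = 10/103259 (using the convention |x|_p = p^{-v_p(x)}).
|10/103259|_13 = 2197

Step 1 — compute v_13(x) by factoring powers of 13 out of the numerator and denominator: v_13(10/103259) = -3. Step 2 — apply |x|_p = p^{-v_p(x)} = 13^{3} = 2197.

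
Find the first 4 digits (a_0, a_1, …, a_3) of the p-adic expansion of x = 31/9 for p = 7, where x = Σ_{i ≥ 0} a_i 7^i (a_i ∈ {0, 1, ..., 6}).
(a_0, …, a_3) = (5, 6, 3, 1)

v_7(31/9) = 0 (numerator and denominator both coprime to 7), so x ∈ ℤ_7^×. Compute digits iteratively via a_i = x_i mod 7, x_{i+1} = (x_i − a_i)/7, with x_0 = x:
  x_0 = 31/9;  a_0 = 5;  x_1 = (x_0 − 5)/7 = -2/9
  x_1 = -2/9;  a_1 = 6;  x_2 = (x_1 − 6)/7 = -8/9
  x_2 = -8/9;  a_2 = 3;  x_3 = (x_2 − 3)/7 = -5/9
  x_3 = -5/9;  a_3 = 1;  x_4 = (x_3 − 1)/7 = -2/9
Digits: (5, 6, 3, 1).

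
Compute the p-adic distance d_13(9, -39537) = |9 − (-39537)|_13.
d_13(9, -39537) = 1/2197

Step 1 — x − y = 9 − (-39537) = 39546. Step 2 — v_13(39546) = 3 (factor: 39546 = (13^3 · 18); the sign does not affect v_p). Step 3 — |x − y|_13 = 13^{-3} = 1/2197.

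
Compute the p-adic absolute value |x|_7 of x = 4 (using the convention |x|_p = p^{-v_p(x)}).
|4|_7 = 1

Step 1 — compute v_7(x) by factoring powers of 7 out of the numerator and denominator: v_7(4) = 0. Step 2 — apply |x|_p = p^{-v_p(x)} = 7^{0} = 1.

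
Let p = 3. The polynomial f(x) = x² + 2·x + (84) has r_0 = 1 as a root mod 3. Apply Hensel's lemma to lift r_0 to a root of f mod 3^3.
r_2 = 4 (mod 27)

Hensel: r_{i+1} = r_i − f(r_i)·(f′(r_i))^{-1} mod 3^{i+2}, f′(x) = 2x + 2. Iterate:
  r_0 = 1 (mod 3)
  r_1 = 4 (mod 9)
  r_2 = 4 (mod 27)
Final: r = 4 satisfies f(r) ≡ 0 mod 3^3.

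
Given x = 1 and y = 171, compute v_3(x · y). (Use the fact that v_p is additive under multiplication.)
v_3(171) = 2

v_p(x) = 0 (factor: 1 = 3^0 · 1); v_p(y) = 2 (factor: 171 = 3^2 · 19). Additivity: v_p(xy) = v_p(x) + v_p(y) = 0 + 2 = 2. (Direct check: xy = 171 = 3^2 · (19).)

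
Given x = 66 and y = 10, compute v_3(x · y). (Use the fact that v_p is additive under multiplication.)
v_3(660) = 1

v_p(x) = 1 (factor: 66 = 3^1 · 22); v_p(y) = 0 (factor: 10 = 3^0 · 10). Additivity: v_p(xy) = v_p(x) + v_p(y) = 1 + 0 = 1. (Direct check: xy = 660 = 3^1 · (220).)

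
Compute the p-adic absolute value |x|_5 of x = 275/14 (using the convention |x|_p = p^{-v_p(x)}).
|275/14|_5 = 1/25

Step 1 — compute v_5(x) by factoring powers of 5 out of the numerator and denominator: v_5(275/14) = 2. Step 2 — apply |x|_p = p^{-v_p(x)} = 5^{-2} = 1/25.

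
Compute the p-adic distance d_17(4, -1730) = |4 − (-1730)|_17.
d_17(4, -1730) = 1/289

Step 1 — x − y = 4 − (-1730) = 1734. Step 2 — v_17(1734) = 2 (factor: 1734 = (17^2 · 6); the sign does not affect v_p). Step 3 — |x − y|_17 = 17^{-2} = 1/289.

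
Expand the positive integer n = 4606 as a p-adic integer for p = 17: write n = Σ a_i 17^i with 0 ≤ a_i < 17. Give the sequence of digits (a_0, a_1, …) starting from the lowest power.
(a_0, a_1, …) = (16, 15, 15)

Repeated division by 17 gives the digits low-to-high: 4606 = 16 + 15·17^1 + 15·17^2. Digit sequence: (16, 15, 15).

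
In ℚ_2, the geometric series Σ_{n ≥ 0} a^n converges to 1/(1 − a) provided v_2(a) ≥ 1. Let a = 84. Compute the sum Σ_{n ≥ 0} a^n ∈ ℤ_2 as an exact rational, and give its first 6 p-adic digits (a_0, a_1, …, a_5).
Σ a^n = 1/(1 − a) = -1/83;  first 6 digits = (1, 0, 1, 0, 0, 1)

v_2(a) = 2 ≥ 1, so the series converges in ℤ_2 to 1/(1 − a) = 1/(1 − 84) = -1/83. Expand this rational in ℤ_2: compute digits iteratively via d_i = x_i mod 2, x_{i+1} = (x_i − d_i)/2. The first 6 digits are (1, 0, 1, 0, 0, 1).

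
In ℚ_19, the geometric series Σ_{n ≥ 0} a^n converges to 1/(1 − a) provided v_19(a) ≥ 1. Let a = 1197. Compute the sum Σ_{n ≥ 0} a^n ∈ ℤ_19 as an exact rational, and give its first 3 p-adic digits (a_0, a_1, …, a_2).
Σ a^n = 1/(1 − a) = -1/1196;  first 3 digits = (1, 6, 1)

v_19(a) = 1 ≥ 1, so the series converges in ℤ_19 to 1/(1 − a) = 1/(1 − 1197) = -1/1196. Expand this rational in ℤ_19: compute digits iteratively via d_i = x_i mod 19, x_{i+1} = (x_i − d_i)/19. The first 3 digits are (1, 6, 1).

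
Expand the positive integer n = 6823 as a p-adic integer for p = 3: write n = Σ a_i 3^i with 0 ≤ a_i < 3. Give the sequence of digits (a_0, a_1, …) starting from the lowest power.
(a_0, a_1, …) = (1, 0, 2, 0, 0, 1, 0, 0, 1)

Repeated division by 3 gives the digits low-to-high: 6823 = 1 + 2·3^2 + 1·3^5 + 1·3^8. Digit sequence: (1, 0, 2, 0, 0, 1, 0, 0, 1).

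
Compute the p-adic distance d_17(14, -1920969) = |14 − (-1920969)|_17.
d_17(14, -1920969) = 1/83521

Step 1 — x − y = 14 − (-1920969) = 1920983. Step 2 — v_17(1920983) = 4 (factor: 1920983 = (17^4 · 23); the sign does not affect v_p). Step 3 — |x − y|_17 = 17^{-4} = 1/83521.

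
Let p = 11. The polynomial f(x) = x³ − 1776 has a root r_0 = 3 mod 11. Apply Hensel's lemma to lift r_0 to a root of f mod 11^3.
r_2 = 619 (mod 1331)

Hensel: r_{i+1} = r_i − f(r_i)/f′(r_i) mod 11^{i+2}, where f′(x) = 3x². Iterate:
  r_0 = 3 (mod 11)
  r_1 = 14 (mod 121)
  r_2 = 619 (mod 1331)
Final: r = 619 with f(r) ≡ 0 mod 11^3.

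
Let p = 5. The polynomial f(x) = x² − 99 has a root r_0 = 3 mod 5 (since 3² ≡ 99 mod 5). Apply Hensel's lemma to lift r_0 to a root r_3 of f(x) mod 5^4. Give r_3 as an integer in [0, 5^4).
r_3 = 168 (mod 625)

Hensel's recurrence: r_{i+1} = r_i − f(r_i)·(f′(r_i))^{-1} mod 5^{i+2}, with f′(x) = 2x. Iterate:
  r_0 = 3 (mod 5)
  r_1 = 18 (mod 25)
  r_2 = 43 (mod 125)
  r_3 = 168 (mod 625)
Final: r_3 = 168, and one checks f(r_3) ≡ 0 mod 5^4.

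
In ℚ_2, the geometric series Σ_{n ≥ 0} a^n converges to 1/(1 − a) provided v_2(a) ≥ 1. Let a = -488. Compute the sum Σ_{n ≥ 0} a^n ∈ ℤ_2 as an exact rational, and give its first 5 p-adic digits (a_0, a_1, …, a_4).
Σ a^n = 1/(1 − a) = 1/489;  first 5 digits = (1, 0, 0, 1, 1)

v_2(a) = 3 ≥ 1, so the series converges in ℤ_2 to 1/(1 − a) = 1/(1 − (-488)) = 1/489. Expand this rational in ℤ_2: compute digits iteratively via d_i = x_i mod 2, x_{i+1} = (x_i − d_i)/2. The first 5 digits are (1, 0, 0, 1, 1).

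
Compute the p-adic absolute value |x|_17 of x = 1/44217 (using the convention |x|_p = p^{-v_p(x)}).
|1/44217|_17 = 4913

Step 1 — compute v_17(x) by factoring powers of 17 out of the numerator and denominator: v_17(1/44217) = -3. Step 2 — apply |x|_p = p^{-v_p(x)} = 17^{3} = 4913.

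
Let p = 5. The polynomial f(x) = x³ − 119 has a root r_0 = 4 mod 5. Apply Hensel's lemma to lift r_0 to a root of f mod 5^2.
r_1 = 14 (mod 25)

Hensel: r_{i+1} = r_i − f(r_i)/f′(r_i) mod 5^{i+2}, where f′(x) = 3x². Iterate:
  r_0 = 4 (mod 5)
  r_1 = 14 (mod 25)
Final: r = 14 with f(r) ≡ 0 mod 5^2.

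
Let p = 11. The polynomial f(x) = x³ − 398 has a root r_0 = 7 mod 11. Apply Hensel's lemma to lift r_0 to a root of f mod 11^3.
r_2 = 1261 (mod 1331)

Hensel: r_{i+1} = r_i − f(r_i)/f′(r_i) mod 11^{i+2}, where f′(x) = 3x². Iterate:
  r_0 = 7 (mod 11)
  r_1 = 51 (mod 121)
  r_2 = 1261 (mod 1331)
Final: r = 1261 with f(r) ≡ 0 mod 11^3.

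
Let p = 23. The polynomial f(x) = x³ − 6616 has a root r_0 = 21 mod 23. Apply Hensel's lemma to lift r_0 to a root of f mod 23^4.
r_3 = 274572 (mod 279841)

Hensel: r_{i+1} = r_i − f(r_i)/f′(r_i) mod 23^{i+2}, where f′(x) = 3x². Iterate:
  r_0 = 21 (mod 23)
  r_1 = 21 (mod 529)
  r_2 = 6898 (mod 12167)
  r_3 = 274572 (mod 279841)
Final: r = 274572 with f(r) ≡ 0 mod 23^4.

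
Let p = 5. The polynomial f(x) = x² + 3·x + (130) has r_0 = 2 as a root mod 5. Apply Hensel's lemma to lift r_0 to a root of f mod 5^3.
r_2 = 32 (mod 125)

Hensel: r_{i+1} = r_i − f(r_i)·(f′(r_i))^{-1} mod 5^{i+2}, f′(x) = 2x + 3. Iterate:
  r_0 = 2 (mod 5)
  r_1 = 7 (mod 25)
  r_2 = 32 (mod 125)
Final: r = 32 satisfies f(r) ≡ 0 mod 5^3.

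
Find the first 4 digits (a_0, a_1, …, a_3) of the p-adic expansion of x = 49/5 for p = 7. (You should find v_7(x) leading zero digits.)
(a_0, …, a_3) = (0, 0, 3, 1)

v_7(49/5) = 2, so a_0 = ... = a_1 = 0. Factor out: x = 7^2 · u with u = 1/5 a unit in ℤ_7. Expand u iteratively via a_{v+i} = u_i mod 7, u_{i+1} = (u_i − a_{v+i})/7:
  u_0 = 1/5;  a_2 = 3;  u_1 = (u_0 − 3)/7 = -2/5
  u_1 = -2/5;  a_3 = 1;  u_2 = (u_1 − 1)/7 = -1/5
Digits: (0, 0, 3, 1).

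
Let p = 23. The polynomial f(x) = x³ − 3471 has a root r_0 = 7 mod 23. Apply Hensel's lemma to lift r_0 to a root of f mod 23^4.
r_3 = 245164 (mod 279841)

Hensel: r_{i+1} = r_i − f(r_i)/f′(r_i) mod 23^{i+2}, where f′(x) = 3x². Iterate:
  r_0 = 7 (mod 23)
  r_1 = 237 (mod 529)
  r_2 = 1824 (mod 12167)
  r_3 = 245164 (mod 279841)
Final: r = 245164 with f(r) ≡ 0 mod 23^4.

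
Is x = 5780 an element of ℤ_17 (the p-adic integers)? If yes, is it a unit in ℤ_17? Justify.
x ∈ ℤ_17 but not a unit; v_17(x) = 2 > 0

ℤ_17 = {x ∈ ℚ_17 : v_17(x) ≥ 0} and ℤ_17^× = {x ∈ ℤ_17 : v_17(x) = 0}. Here v_17(5780) = v_17(num) − v_17(den) = 2; compare against these criteria.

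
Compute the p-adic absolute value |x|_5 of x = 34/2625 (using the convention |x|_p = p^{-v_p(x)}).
|34/2625|_5 = 125

Step 1 — compute v_5(x) by factoring powers of 5 out of the numerator and denominator: v_5(34/2625) = -3. Step 2 — apply |x|_p = p^{-v_p(x)} = 5^{3} = 125.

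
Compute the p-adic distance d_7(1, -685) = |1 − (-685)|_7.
d_7(1, -685) = 1/343

Step 1 — x − y = 1 − (-685) = 686. Step 2 — v_7(686) = 3 (factor: 686 = (7^3 · 2); the sign does not affect v_p). Step 3 — |x − y|_7 = 7^{-3} = 1/343.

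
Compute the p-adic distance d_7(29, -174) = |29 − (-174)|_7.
d_7(29, -174) = 1/7

Step 1 — x − y = 29 − (-174) = 203. Step 2 — v_7(203) = 1 (factor: 203 = (7^1 · 29); the sign does not affect v_p). Step 3 — |x − y|_7 = 7^{-1} = 1/7.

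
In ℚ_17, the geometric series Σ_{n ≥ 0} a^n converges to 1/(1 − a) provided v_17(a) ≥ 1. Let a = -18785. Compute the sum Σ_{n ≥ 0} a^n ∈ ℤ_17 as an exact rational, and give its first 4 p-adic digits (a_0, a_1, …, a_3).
Σ a^n = 1/(1 − a) = 1/18786;  first 4 digits = (1, 0, 3, 13)

v_17(a) = 2 ≥ 1, so the series converges in ℤ_17 to 1/(1 − a) = 1/(1 − (-18785)) = 1/18786. Expand this rational in ℤ_17: compute digits iteratively via d_i = x_i mod 17, x_{i+1} = (x_i − d_i)/17. The first 4 digits are (1, 0, 3, 13).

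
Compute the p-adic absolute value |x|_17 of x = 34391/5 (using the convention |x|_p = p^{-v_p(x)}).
|34391/5|_17 = 1/4913

Step 1 — compute v_17(x) by factoring powers of 17 out of the numerator and denominator: v_17(34391/5) = 3. Step 2 — apply |x|_p = p^{-v_p(x)} = 17^{-3} = 1/4913.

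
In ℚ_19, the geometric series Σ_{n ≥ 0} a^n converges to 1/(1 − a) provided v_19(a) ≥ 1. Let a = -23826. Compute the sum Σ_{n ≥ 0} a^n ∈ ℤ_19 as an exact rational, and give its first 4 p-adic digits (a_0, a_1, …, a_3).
Σ a^n = 1/(1 − a) = 1/23827;  first 4 digits = (1, 0, 10, 15)

v_19(a) = 2 ≥ 1, so the series converges in ℤ_19 to 1/(1 − a) = 1/(1 − (-23826)) = 1/23827. Expand this rational in ℤ_19: compute digits iteratively via d_i = x_i mod 19, x_{i+1} = (x_i − d_i)/19. The first 4 digits are (1, 0, 10, 15).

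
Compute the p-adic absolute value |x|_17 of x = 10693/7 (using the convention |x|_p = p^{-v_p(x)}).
|10693/7|_17 = 1/289

Step 1 — compute v_17(x) by factoring powers of 17 out of the numerator and denominator: v_17(10693/7) = 2. Step 2 — apply |x|_p = p^{-v_p(x)} = 17^{-2} = 1/289.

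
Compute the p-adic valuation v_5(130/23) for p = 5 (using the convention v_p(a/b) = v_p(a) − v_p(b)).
v_5(130/23) = 1

Factor powers of 5 from the numerator and denominator of the reduced fraction: 130 = 5^1 · 26 and 23 = 5^0 · 23. Apply v_p(a/b) = v_p(a) − v_p(b): v_5(130/23) = 1 − 0 = 1.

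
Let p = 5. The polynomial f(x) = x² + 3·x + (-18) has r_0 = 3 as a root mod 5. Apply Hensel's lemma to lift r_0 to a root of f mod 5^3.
r_2 = 3 (mod 125)

Hensel: r_{i+1} = r_i − f(r_i)·(f′(r_i))^{-1} mod 5^{i+2}, f′(x) = 2x + 3. Iterate:
  r_0 = 3 (mod 5)
  r_1 = 3 (mod 25)
  r_2 = 3 (mod 125)
Final: r = 3 satisfies f(r) ≡ 0 mod 5^3.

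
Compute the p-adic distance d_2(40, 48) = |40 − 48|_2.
d_2(40, 48) = 1/8

Step 1 — x − y = 40 − 48 = -8. Step 2 — v_2(-8) = 3 (factor: -8 = −(2^3 · 1); the sign does not affect v_p). Step 3 — |x − y|_2 = 2^{-3} = 1/8.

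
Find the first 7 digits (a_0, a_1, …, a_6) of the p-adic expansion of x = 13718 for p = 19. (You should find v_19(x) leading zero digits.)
(a_0, …, a_6) = (0, 0, 0, 2, 0, 0, 0)

v_19(13718) = 3, so a_0 = ... = a_2 = 0. Factor out: x = 19^3 · u with u = 2 a unit in ℤ_19. Expand u iteratively via a_{v+i} = u_i mod 19, u_{i+1} = (u_i − a_{v+i})/19:
  u_0 = 2;  a_3 = 2;  u_1 = (u_0 − 2)/19 = 0
  u_1 = 0;  a_4 = 0;  u_2 = (u_1 − 0)/19 = 0
  u_2 = 0;  a_5 = 0;  u_3 = (u_2 − 0)/19 = 0
  u_3 = 0;  a_6 = 0;  u_4 = (u_3 − 0)/19 = 0
Digits: (0, 0, 0, 2, 0, 0, 0).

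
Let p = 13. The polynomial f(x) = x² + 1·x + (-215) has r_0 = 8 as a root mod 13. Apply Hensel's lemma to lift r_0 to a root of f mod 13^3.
r_2 = 2114 (mod 2197)

Hensel: r_{i+1} = r_i − f(r_i)·(f′(r_i))^{-1} mod 13^{i+2}, f′(x) = 2x + 1. Iterate:
  r_0 = 8 (mod 13)
  r_1 = 86 (mod 169)
  r_2 = 2114 (mod 2197)
Final: r = 2114 satisfies f(r) ≡ 0 mod 13^3.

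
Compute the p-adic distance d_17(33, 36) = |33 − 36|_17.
d_17(33, 36) = 1

Step 1 — x − y = 33 − 36 = -3. Step 2 — v_17(-3) = 0 (factor: -3 = −(17^0 · 3); the sign does not affect v_p). Step 3 — |x − y|_17 = 17^{0} = 1.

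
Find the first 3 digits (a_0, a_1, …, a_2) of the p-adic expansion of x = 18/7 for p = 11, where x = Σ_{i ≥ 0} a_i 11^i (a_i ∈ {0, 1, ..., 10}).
(a_0, …, a_2) = (1, 8, 4)

v_11(18/7) = 0 (numerator and denominator both coprime to 11), so x ∈ ℤ_11^×. Compute digits iteratively via a_i = x_i mod 11, x_{i+1} = (x_i − a_i)/11, with x_0 = x:
  x_0 = 18/7;  a_0 = 1;  x_1 = (x_0 − 1)/11 = 1/7
  x_1 = 1/7;  a_1 = 8;  x_2 = (x_1 − 8)/11 = -5/7
  x_2 = -5/7;  a_2 = 4;  x_3 = (x_2 − 4)/11 = -3/7
Digits: (1, 8, 4).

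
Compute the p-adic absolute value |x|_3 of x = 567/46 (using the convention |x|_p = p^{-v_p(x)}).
|567/46|_3 = 1/81

Step 1 — compute v_3(x) by factoring powers of 3 out of the numerator and denominator: v_3(567/46) = 4. Step 2 — apply |x|_p = p^{-v_p(x)} = 3^{-4} = 1/81.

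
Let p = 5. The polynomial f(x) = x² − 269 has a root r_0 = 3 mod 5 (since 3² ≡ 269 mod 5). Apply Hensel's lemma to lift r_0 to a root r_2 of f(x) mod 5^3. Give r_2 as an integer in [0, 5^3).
r_2 = 113 (mod 125)

Hensel's recurrence: r_{i+1} = r_i − f(r_i)·(f′(r_i))^{-1} mod 5^{i+2}, with f′(x) = 2x. Iterate:
  r_0 = 3 (mod 5)
  r_1 = 13 (mod 25)
  r_2 = 113 (mod 125)
Final: r_2 = 113, and one checks f(r_2) ≡ 0 mod 5^3.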